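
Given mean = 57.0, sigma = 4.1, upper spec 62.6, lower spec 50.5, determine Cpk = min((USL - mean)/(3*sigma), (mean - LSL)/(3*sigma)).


Cpu = (62.6 - 57.0) / (3 * 4.1) = 0.46
Cpl = (57.0 - 50.5) / (3 * 4.1) = 0.53
Cpk = min(0.46, 0.53) = 0.46

0.46


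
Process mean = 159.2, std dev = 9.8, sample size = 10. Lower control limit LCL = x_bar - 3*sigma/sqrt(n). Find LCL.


LCL = 159.2 - 3 * 9.8 / sqrt(10)

149.9


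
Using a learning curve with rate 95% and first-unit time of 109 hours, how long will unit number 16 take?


Formula: T_n = T_1 * (learning_rate)^(log2(n)) where learning_rate = rate/100
Doublings = log2(16) = 4
T_n = 109 * 0.95^4
T_n = 109 * 0.8145 = 88.8 hours

88.8 hours


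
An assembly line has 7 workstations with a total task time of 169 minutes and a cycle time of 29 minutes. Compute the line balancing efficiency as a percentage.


Formula: Efficiency = Sum of Task Times / (N_stations * CT) * 100
Total station capacity = 7 stations * 29 min = 203 min
Efficiency = 169 / 203 * 100 = 83.3%

83.3%


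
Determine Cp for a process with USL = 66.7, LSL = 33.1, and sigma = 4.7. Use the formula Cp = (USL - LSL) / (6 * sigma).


Cp = (66.7 - 33.1) / (6 * 4.7)

1.19


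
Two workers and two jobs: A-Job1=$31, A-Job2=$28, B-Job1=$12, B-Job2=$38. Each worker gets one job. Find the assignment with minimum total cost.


Option 1: A->1 + B->2 = $31 + $38 = $69
Option 2: A->2 + B->1 = $28 + $12 = $40
Min cost = min($69, $40) = $40

$40


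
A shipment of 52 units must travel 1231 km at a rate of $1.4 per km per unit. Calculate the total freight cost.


TC = dist * cost * units = 1231 * 1.4 * 52 = $89616.80

$89616.80


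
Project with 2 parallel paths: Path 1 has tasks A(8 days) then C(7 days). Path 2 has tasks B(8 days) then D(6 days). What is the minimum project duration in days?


Path 1 = 8 + 7 = 15 days
Path 2 = 8 + 6 = 14 days
Duration = max(15, 14) = 15 days

15 days


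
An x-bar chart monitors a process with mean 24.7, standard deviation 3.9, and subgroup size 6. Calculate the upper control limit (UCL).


UCL = 24.7 + 3 * 3.9 / sqrt(6)

29.48


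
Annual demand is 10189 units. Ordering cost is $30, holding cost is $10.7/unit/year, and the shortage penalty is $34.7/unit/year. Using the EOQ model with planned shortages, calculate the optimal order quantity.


Formula: EOQ* = sqrt(2DS/H) * sqrt((H+P)/P)
Base EOQ = sqrt(2*10189*30/10.7) = 239.03 units
Correction = sqrt((10.7+34.7)/34.7) = 1.14383
EOQ* = 239.03 * 1.14383 = 273.4 units

273.4 units


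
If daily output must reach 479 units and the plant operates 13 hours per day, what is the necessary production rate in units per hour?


Formula: Production Rate = Daily Demand / Available Hours
Rate = 479 units/day / 13 hours/day
Rate = 36.8 units/hour

36.8 units/hour


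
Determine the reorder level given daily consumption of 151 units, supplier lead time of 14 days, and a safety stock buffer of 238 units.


Formula: ROP = (Daily Demand * Lead Time) + Safety Stock
Demand during lead time = 151 * 14 = 2114 units
ROP = 2114 + 238 = 2352 units

2352 units


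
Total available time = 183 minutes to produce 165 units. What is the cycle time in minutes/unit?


Formula: CT = Available Time / Number of Units
CT = 183 min / 165 units
CT = 1.11 min/unit

1.11 min/unit


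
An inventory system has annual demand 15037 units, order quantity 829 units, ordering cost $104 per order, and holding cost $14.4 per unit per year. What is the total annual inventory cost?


TC = 15037/829 * 104 + 829/2 * 14.4

$7855.23


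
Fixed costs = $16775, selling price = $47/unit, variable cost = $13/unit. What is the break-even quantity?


Formula: BEQ = Fixed Costs / (Price - Variable Cost)
Contribution margin = $47 - $13 = $34/unit
BEQ = ceil($16775 / $34/unit) = ceil(493.38) = 494 units

494 units


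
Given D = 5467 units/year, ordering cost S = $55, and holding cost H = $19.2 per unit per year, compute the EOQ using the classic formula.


Formula: EOQ = sqrt(2 * D * S / H)
Numerator: 2 * 5467 * 55 = 601370
2DS/H = 601370 / 19.2 = 31321.4
EOQ = sqrt(31321.4) = 177.0 units

177.0 units


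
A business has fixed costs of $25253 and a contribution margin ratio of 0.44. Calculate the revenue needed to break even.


Formula: BER = Fixed Costs / Contribution Margin Ratio
BER = $25253 / 0.44
BER = $57393.18 (to the nearest cent)

$57393.18


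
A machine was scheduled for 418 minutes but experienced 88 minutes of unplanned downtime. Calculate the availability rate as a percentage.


Formula: Availability = (Planned Time - Downtime) / Planned Time * 100
Uptime = 418 - 88 = 330 min
Availability = 330 / 418 * 100 = 78.9%

78.9%


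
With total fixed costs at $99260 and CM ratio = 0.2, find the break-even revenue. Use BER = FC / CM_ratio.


Formula: BER = Fixed Costs / Contribution Margin Ratio
BER = $99260 / 0.2
BER = $496300.00 (to the nearest cent)

$496300.00


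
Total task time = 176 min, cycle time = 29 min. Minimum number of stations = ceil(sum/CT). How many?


Formula: N_min = ceil(Sum of Task Times / Cycle Time)
N_min = ceil(176 min / 29 min) = ceil(6.069)
N_min = 7 stations

7


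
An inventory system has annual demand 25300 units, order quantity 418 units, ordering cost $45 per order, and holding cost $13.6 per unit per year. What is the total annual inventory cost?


TC = 25300/418 * 45 + 418/2 * 13.6

$5566.08


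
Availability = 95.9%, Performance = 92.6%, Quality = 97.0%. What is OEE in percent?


Formula: OEE = Availability * Performance * Quality / 10000
A * P = 95.9% * 92.6% / 100 = 88.8%
OEE = 88.8% * 97.0% / 100 = 86.1%

86.1%


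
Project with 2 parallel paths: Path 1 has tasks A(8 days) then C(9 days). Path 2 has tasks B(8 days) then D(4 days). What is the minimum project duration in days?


Path 1 = 8 + 9 = 17 days
Path 2 = 8 + 4 = 12 days
Duration = max(17, 12) = 17 days

17 days


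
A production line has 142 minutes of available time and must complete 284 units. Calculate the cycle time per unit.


Formula: CT = Available Time / Number of Units
CT = 142 min / 284 units
CT = 0.5 min/unit

0.5 min/unit


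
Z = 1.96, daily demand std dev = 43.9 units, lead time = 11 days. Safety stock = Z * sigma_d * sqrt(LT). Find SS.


Formula: SS = z * sigma_d * sqrt(LT)
sqrt(LT) = sqrt(11) = 3.3166
SS = 1.96 * 43.9 * 3.3166
SS = 285.4 units

285.4 units


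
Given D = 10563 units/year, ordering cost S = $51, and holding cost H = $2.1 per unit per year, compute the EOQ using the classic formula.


Formula: EOQ = sqrt(2 * D * S / H)
Numerator: 2 * 10563 * 51 = 1077426
2DS/H = 1077426 / 2.1 = 513060.0
EOQ = sqrt(513060.0) = 716.3 units

716.3 units


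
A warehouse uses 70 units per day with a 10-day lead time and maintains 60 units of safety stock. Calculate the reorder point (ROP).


Formula: ROP = (Daily Demand * Lead Time) + Safety Stock
Demand during lead time = 70 * 10 = 700 units
ROP = 700 + 60 = 760 units

760 units


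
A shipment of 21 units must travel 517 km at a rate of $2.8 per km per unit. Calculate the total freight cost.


TC = dist * cost * units = 517 * 2.8 * 21 = $30399.60

$30399.60


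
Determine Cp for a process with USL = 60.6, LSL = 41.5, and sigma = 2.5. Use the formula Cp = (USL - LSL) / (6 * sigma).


Cp = (60.6 - 41.5) / (6 * 2.5)

1.27


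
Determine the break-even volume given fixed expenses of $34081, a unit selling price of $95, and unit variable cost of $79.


Formula: BEQ = Fixed Costs / (Price - Variable Cost)
Contribution margin = $95 - $79 = $16/unit
BEQ = ceil($34081 / $16/unit) = ceil(2130.06) = 2131 units

2131 units


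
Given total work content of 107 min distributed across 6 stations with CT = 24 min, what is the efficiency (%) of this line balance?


Formula: Efficiency = Sum of Task Times / (N_stations * CT) * 100
Total station capacity = 6 stations * 24 min = 144 min
Efficiency = 107 / 144 * 100 = 74.3%

74.3%


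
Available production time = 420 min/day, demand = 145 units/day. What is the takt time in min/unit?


Formula: Takt Time = Available Production Time / Customer Demand
Takt = 420 min/day / 145 units/day
Takt = 2.9 min/unit

2.9 min/unit


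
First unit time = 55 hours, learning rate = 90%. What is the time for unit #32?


Formula: T_n = T_1 * (learning_rate)^(log2(n)) where learning_rate = rate/100
Doublings = log2(32) = 5
T_n = 55 * 0.9^5
T_n = 55 * 0.5905 = 32.5 hours

32.5 hours


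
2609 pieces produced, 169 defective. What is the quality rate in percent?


Formula: Quality Rate = Good Pieces / Total Pieces * 100
Good pieces = 2609 - 169 = 2440
QR = 2440 / 2609 * 100 = 93.5%

93.5%


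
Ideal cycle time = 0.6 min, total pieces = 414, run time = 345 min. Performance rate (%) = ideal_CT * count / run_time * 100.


Formula: Performance = (Ideal CT * Total Count) / Run Time * 100
Ideal output time = 0.6 * 414 = 248.4 min
Performance = 248.4 / 345 * 100 = 72.0%

72.0%


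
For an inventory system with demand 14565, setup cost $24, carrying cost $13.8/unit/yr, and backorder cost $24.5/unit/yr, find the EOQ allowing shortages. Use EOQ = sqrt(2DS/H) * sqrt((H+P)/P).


Formula: EOQ* = sqrt(2DS/H) * sqrt((H+P)/P)
Base EOQ = sqrt(2*14565*24/13.8) = 225.08 units
Correction = sqrt((13.8+24.5)/24.5) = 1.25031
EOQ* = 225.08 * 1.25031 = 281.4 units

281.4 units


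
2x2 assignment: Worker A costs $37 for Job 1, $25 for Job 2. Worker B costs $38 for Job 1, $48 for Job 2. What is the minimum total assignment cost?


Option 1: A->1 + B->2 = $37 + $48 = $85
Option 2: A->2 + B->1 = $25 + $38 = $63
Min cost = min($85, $63) = $63

$63


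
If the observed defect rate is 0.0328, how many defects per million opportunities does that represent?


DPMO = defect_rate * 1000000 = 0.0328 * 1000000

32800


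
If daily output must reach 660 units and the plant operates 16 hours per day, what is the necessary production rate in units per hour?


Formula: Production Rate = Daily Demand / Available Hours
Rate = 660 units/day / 16 hours/day
Rate = 41.3 units/hour

41.3 units/hour


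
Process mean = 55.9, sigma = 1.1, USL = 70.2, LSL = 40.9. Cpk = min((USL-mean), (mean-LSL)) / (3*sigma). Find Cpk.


Cpu = (70.2 - 55.9) / (3 * 1.1) = 4.33
Cpl = (55.9 - 40.9) / (3 * 1.1) = 4.55
Cpk = min(4.33, 4.55) = 4.33

4.33


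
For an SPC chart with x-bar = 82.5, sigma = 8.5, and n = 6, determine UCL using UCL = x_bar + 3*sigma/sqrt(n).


UCL = 82.5 + 3 * 8.5 / sqrt(6)

92.91


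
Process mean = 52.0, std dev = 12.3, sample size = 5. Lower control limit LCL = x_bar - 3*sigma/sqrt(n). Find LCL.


LCL = 52.0 - 3 * 12.3 / sqrt(5)

35.5


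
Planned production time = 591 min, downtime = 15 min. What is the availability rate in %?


Formula: Availability = (Planned Time - Downtime) / Planned Time * 100
Uptime = 591 - 15 = 576 min
Availability = 576 / 591 * 100 = 97.5%

97.5%


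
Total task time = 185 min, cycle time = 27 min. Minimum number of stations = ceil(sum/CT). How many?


Formula: N_min = ceil(Sum of Task Times / Cycle Time)
N_min = ceil(185 min / 27 min) = ceil(6.8519)
N_min = 7 stations

7


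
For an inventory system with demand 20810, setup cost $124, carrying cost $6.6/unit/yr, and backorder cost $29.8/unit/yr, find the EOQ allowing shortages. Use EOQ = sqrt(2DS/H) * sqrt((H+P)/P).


Formula: EOQ* = sqrt(2DS/H) * sqrt((H+P)/P)
Base EOQ = sqrt(2*20810*124/6.6) = 884.28 units
Correction = sqrt((6.6+29.8)/29.8) = 1.1052
EOQ* = 884.28 * 1.1052 = 977.3 units

977.3 units


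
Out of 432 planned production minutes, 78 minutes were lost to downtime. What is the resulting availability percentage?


Formula: Availability = (Planned Time - Downtime) / Planned Time * 100
Uptime = 432 - 78 = 354 min
Availability = 354 / 432 * 100 = 81.9%

81.9%


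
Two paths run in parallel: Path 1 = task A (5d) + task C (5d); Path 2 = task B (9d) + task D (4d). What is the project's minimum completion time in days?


Path 1 = 5 + 5 = 10 days
Path 2 = 9 + 4 = 13 days
Duration = max(10, 13) = 13 days

13 days


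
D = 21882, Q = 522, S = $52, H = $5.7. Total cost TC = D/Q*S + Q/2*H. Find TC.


TC = 21882/522 * 52 + 522/2 * 5.7

$3667.52


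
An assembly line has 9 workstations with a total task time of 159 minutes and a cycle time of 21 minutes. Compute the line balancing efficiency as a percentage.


Formula: Efficiency = Sum of Task Times / (N_stations * CT) * 100
Total station capacity = 9 stations * 21 min = 189 min
Efficiency = 159 / 189 * 100 = 84.1%

84.1%


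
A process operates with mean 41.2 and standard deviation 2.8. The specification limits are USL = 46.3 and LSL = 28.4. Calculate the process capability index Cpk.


Cpu = (46.3 - 41.2) / (3 * 2.8) = 0.61
Cpl = (41.2 - 28.4) / (3 * 2.8) = 1.52
Cpk = min(0.61, 1.52) = 0.61

0.61


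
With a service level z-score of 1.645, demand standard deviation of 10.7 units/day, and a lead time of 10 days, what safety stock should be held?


Formula: SS = z * sigma_d * sqrt(LT)
sqrt(LT) = sqrt(10) = 3.1623
SS = 1.645 * 10.7 * 3.1623
SS = 55.7 units

55.7 units


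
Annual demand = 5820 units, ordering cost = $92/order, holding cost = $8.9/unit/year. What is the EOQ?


Formula: EOQ = sqrt(2 * D * S / H)
Numerator: 2 * 5820 * 92 = 1070880
2DS/H = 1070880 / 8.9 = 120323.6
EOQ = sqrt(120323.6) = 346.9 units

346.9 units


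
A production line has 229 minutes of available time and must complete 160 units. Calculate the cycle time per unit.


Formula: CT = Available Time / Number of Units
CT = 229 min / 160 units
CT = 1.43 min/unit

1.43 min/unit


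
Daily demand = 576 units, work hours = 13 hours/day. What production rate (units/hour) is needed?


Formula: Production Rate = Daily Demand / Available Hours
Rate = 576 units/day / 13 hours/day
Rate = 44.3 units/hour

44.3 units/hour


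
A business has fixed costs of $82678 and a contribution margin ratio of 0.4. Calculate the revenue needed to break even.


Formula: BER = Fixed Costs / Contribution Margin Ratio
BER = $82678 / 0.4
BER = $206695.00 (to the nearest cent)

$206695.00


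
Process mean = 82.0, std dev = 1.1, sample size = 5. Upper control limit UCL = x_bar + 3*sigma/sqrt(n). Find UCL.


UCL = 82.0 + 3 * 1.1 / sqrt(5)

83.48


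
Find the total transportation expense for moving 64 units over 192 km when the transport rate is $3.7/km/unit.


TC = dist * cost * units = 192 * 3.7 * 64 = $45465.60

$45465.60


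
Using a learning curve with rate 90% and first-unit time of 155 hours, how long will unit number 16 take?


Formula: T_n = T_1 * (learning_rate)^(log2(n)) where learning_rate = rate/100
Doublings = log2(16) = 4
T_n = 155 * 0.9^4
T_n = 155 * 0.6561 = 101.7 hours

101.7 hours


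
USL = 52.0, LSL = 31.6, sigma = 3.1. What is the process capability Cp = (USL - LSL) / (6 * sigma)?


Cp = (52.0 - 31.6) / (6 * 3.1)

1.1


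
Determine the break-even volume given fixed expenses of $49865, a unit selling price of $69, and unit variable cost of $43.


Formula: BEQ = Fixed Costs / (Price - Variable Cost)
Contribution margin = $69 - $43 = $26/unit
BEQ = ceil($49865 / $26/unit) = ceil(1917.88) = 1918 units

1918 units


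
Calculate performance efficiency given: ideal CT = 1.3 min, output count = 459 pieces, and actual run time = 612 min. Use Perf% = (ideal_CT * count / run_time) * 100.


Formula: Performance = (Ideal CT * Total Count) / Run Time * 100
Ideal output time = 1.3 * 459 = 596.7 min
Performance = 596.7 / 612 * 100 = 97.5%

97.5%


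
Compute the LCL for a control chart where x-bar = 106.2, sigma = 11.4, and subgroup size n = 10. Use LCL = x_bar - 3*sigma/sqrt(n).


LCL = 106.2 - 3 * 11.4 / sqrt(10)

95.39


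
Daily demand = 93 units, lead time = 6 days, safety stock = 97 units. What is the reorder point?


Formula: ROP = (Daily Demand * Lead Time) + Safety Stock
Demand during lead time = 93 * 6 = 558 units
ROP = 558 + 97 = 655 units

655 units


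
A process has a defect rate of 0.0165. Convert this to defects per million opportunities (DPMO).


DPMO = defect_rate * 1000000 = 0.0165 * 1000000

16500


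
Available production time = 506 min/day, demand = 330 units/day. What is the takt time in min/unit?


Formula: Takt Time = Available Production Time / Customer Demand
Takt = 506 min/day / 330 units/day
Takt = 1.53 min/unit

1.53 min/unit


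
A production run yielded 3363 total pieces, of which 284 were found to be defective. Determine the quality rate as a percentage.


Formula: Quality Rate = Good Pieces / Total Pieces * 100
Good pieces = 3363 - 284 = 3079
QR = 3079 / 3363 * 100 = 91.6%

91.6%


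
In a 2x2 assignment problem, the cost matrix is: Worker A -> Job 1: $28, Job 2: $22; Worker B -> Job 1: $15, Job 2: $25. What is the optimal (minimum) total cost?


Option 1: A->1 + B->2 = $28 + $25 = $53
Option 2: A->2 + B->1 = $22 + $15 = $37
Min cost = min($53, $37) = $37

$37


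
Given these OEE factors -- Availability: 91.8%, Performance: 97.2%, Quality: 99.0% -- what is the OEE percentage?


Formula: OEE = Availability * Performance * Quality / 10000
A * P = 91.8% * 97.2% / 100 = 89.23%
OEE = 89.23% * 99.0% / 100 = 88.3%

88.3%


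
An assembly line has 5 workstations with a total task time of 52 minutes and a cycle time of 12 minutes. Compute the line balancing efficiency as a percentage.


Formula: Efficiency = Sum of Task Times / (N_stations * CT) * 100
Total station capacity = 5 stations * 12 min = 60 min
Efficiency = 52 / 60 * 100 = 86.7%

86.7%


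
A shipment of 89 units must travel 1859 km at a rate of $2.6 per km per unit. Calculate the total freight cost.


TC = dist * cost * units = 1859 * 2.6 * 89 = $430172.60

$430172.60


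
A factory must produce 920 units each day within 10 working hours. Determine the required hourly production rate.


Formula: Production Rate = Daily Demand / Available Hours
Rate = 920 units/day / 10 hours/day
Rate = 92.0 units/hour

92.0 units/hour


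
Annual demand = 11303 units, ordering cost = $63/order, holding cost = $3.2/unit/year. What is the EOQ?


Formula: EOQ = sqrt(2 * D * S / H)
Numerator: 2 * 11303 * 63 = 1424178
2DS/H = 1424178 / 3.2 = 445055.6
EOQ = sqrt(445055.6) = 667.1 units

667.1 units


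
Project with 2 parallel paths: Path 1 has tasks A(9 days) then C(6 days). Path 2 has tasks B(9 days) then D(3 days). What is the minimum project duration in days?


Path 1 = 9 + 6 = 15 days
Path 2 = 9 + 3 = 12 days
Duration = max(15, 12) = 15 days

15 days


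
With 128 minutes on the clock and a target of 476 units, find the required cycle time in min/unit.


Formula: CT = Available Time / Number of Units
CT = 128 min / 476 units
CT = 0.27 min/unit

0.27 min/unit


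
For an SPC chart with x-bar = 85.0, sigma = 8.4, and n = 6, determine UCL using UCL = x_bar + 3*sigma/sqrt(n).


UCL = 85.0 + 3 * 8.4 / sqrt(6)

95.29


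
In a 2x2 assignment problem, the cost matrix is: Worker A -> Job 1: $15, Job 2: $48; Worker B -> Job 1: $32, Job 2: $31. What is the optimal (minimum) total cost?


Option 1: A->1 + B->2 = $15 + $31 = $46
Option 2: A->2 + B->1 = $48 + $32 = $80
Min cost = min($46, $80) = $46

$46


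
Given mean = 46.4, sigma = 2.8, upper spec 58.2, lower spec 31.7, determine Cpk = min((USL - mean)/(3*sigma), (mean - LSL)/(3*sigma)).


Cpu = (58.2 - 46.4) / (3 * 2.8) = 1.4
Cpl = (46.4 - 31.7) / (3 * 2.8) = 1.75
Cpk = min(1.4, 1.75) = 1.4

1.4


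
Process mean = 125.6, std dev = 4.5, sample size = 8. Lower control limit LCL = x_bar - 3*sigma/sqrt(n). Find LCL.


LCL = 125.6 - 3 * 4.5 / sqrt(8)

120.83


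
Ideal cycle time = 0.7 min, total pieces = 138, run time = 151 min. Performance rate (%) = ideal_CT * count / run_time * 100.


Formula: Performance = (Ideal CT * Total Count) / Run Time * 100
Ideal output time = 0.7 * 138 = 96.6 min
Performance = 96.6 / 151 * 100 = 64.0%

64.0%


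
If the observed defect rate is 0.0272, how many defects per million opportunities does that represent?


DPMO = defect_rate * 1000000 = 0.0272 * 1000000

27200


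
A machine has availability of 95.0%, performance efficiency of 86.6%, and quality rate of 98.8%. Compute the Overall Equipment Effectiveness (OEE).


Formula: OEE = Availability * Performance * Quality / 10000
A * P = 95.0% * 86.6% / 100 = 82.27%
OEE = 82.27% * 98.8% / 100 = 81.3%

81.3%


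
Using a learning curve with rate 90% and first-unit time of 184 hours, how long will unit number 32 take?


Formula: T_n = T_1 * (learning_rate)^(log2(n)) where learning_rate = rate/100
Doublings = log2(32) = 5
T_n = 184 * 0.9^5
T_n = 184 * 0.5905 = 108.7 hours

108.7 hours


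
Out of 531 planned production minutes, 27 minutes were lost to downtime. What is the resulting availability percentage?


Formula: Availability = (Planned Time - Downtime) / Planned Time * 100
Uptime = 531 - 27 = 504 min
Availability = 504 / 531 * 100 = 94.9%

94.9%


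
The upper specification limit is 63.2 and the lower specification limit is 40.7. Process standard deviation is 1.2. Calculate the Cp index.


Cp = (63.2 - 40.7) / (6 * 1.2)

3.13


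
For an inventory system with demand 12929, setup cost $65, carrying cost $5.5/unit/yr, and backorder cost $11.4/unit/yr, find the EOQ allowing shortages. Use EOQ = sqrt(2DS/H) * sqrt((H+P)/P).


Formula: EOQ* = sqrt(2DS/H) * sqrt((H+P)/P)
Base EOQ = sqrt(2*12929*65/5.5) = 552.81 units
Correction = sqrt((5.5+11.4)/11.4) = 1.21756
EOQ* = 552.81 * 1.21756 = 673.1 units

673.1 units


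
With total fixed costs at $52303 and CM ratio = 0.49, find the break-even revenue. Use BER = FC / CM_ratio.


Formula: BER = Fixed Costs / Contribution Margin Ratio
BER = $52303 / 0.49
BER = $106740.82 (to the nearest cent)

$106740.82


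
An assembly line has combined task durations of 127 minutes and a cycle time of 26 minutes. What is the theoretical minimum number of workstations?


Formula: N_min = ceil(Sum of Task Times / Cycle Time)
N_min = ceil(127 min / 26 min) = ceil(4.8846)
N_min = 5 stations

5


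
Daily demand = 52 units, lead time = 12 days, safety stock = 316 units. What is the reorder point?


Formula: ROP = (Daily Demand * Lead Time) + Safety Stock
Demand during lead time = 52 * 12 = 624 units
ROP = 624 + 316 = 940 units

940 units


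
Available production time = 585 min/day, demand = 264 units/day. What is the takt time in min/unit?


Formula: Takt Time = Available Production Time / Customer Demand
Takt = 585 min/day / 264 units/day
Takt = 2.22 min/unit

2.22 min/unit


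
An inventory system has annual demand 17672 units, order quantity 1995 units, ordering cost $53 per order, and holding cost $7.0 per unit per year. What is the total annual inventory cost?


TC = 17672/1995 * 53 + 1995/2 * 7.0

$7451.98


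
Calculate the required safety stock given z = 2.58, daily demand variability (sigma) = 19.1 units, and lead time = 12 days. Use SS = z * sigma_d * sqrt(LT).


Formula: SS = z * sigma_d * sqrt(LT)
sqrt(LT) = sqrt(12) = 3.4641
SS = 2.58 * 19.1 * 3.4641
SS = 170.7 units

170.7 units


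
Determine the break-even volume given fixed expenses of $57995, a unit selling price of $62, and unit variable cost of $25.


Formula: BEQ = Fixed Costs / (Price - Variable Cost)
Contribution margin = $62 - $25 = $37/unit
BEQ = ceil($57995 / $37/unit) = ceil(1567.43) = 1568 units

1568 units


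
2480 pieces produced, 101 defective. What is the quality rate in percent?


Formula: Quality Rate = Good Pieces / Total Pieces * 100
Good pieces = 2480 - 101 = 2379
QR = 2379 / 2480 * 100 = 95.9%

95.9%


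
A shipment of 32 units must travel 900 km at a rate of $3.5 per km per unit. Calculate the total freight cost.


TC = dist * cost * units = 900 * 3.5 * 32 = $100800.00

$100800.00


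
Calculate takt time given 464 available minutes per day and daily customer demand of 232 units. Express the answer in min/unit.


Formula: Takt Time = Available Production Time / Customer Demand
Takt = 464 min/day / 232 units/day
Takt = 2.0 min/unit

2.0 min/unit


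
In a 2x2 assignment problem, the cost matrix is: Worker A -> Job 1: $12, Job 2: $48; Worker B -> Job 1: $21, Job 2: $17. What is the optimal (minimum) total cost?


Option 1: A->1 + B->2 = $12 + $17 = $29
Option 2: A->2 + B->1 = $48 + $21 = $69
Min cost = min($29, $69) = $29

$29


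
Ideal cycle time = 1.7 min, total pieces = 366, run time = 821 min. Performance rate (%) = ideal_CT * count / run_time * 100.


Formula: Performance = (Ideal CT * Total Count) / Run Time * 100
Ideal output time = 1.7 * 366 = 622.2 min
Performance = 622.2 / 821 * 100 = 75.8%

75.8%


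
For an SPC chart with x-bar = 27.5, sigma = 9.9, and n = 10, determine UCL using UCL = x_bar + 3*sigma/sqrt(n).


UCL = 27.5 + 3 * 9.9 / sqrt(10)

36.89


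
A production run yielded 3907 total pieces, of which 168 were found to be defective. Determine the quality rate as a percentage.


Formula: Quality Rate = Good Pieces / Total Pieces * 100
Good pieces = 3907 - 168 = 3739
QR = 3739 / 3907 * 100 = 95.7%

95.7%


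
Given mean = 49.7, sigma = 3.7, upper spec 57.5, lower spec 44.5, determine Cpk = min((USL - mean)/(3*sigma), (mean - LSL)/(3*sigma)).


Cpu = (57.5 - 49.7) / (3 * 3.7) = 0.7
Cpl = (49.7 - 44.5) / (3 * 3.7) = 0.47
Cpk = min(0.7, 0.47) = 0.47

0.47


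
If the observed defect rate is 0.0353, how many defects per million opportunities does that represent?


DPMO = defect_rate * 1000000 = 0.0353 * 1000000

35300


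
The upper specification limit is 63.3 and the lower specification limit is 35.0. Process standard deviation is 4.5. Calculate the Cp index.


Cp = (63.3 - 35.0) / (6 * 4.5)

1.05


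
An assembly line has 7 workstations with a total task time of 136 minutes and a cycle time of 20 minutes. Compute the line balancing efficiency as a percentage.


Formula: Efficiency = Sum of Task Times / (N_stations * CT) * 100
Total station capacity = 7 stations * 20 min = 140 min
Efficiency = 136 / 140 * 100 = 97.1%

97.1%


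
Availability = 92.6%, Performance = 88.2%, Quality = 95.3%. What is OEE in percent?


Formula: OEE = Availability * Performance * Quality / 10000
A * P = 92.6% * 88.2% / 100 = 81.67%
OEE = 81.67% * 95.3% / 100 = 77.8%

77.8%


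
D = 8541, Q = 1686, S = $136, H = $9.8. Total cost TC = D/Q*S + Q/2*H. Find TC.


TC = 8541/1686 * 136 + 1686/2 * 9.8

$8950.35


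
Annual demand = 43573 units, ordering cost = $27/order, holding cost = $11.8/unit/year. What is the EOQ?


Formula: EOQ = sqrt(2 * D * S / H)
Numerator: 2 * 43573 * 27 = 2352942
2DS/H = 2352942 / 11.8 = 199401.9
EOQ = sqrt(199401.9) = 446.5 units

446.5 units


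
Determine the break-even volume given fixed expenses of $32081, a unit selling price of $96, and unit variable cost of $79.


Formula: BEQ = Fixed Costs / (Price - Variable Cost)
Contribution margin = $96 - $79 = $17/unit
BEQ = ceil($32081 / $17/unit) = ceil(1887.12) = 1888 units

1888 units


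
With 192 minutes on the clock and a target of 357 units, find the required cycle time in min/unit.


Formula: CT = Available Time / Number of Units
CT = 192 min / 357 units
CT = 0.54 min/unit

0.54 min/unit


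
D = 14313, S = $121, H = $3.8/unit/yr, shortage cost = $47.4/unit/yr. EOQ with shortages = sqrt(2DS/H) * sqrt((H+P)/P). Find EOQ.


Formula: EOQ* = sqrt(2DS/H) * sqrt((H+P)/P)
Base EOQ = sqrt(2*14313*121/3.8) = 954.73 units
Correction = sqrt((3.8+47.4)/47.4) = 1.03931
EOQ* = 954.73 * 1.03931 = 992.3 units

992.3 units


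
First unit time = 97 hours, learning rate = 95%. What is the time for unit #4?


Formula: T_n = T_1 * (learning_rate)^(log2(n)) where learning_rate = rate/100
Doublings = log2(4) = 2
T_n = 97 * 0.95^2
T_n = 97 * 0.9025 = 87.5 hours

87.5 hours


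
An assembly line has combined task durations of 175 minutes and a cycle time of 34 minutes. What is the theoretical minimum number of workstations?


Formula: N_min = ceil(Sum of Task Times / Cycle Time)
N_min = ceil(175 min / 34 min) = ceil(5.1471)
N_min = 6 stations

6


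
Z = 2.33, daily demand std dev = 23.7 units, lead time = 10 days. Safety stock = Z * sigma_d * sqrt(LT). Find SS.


Formula: SS = z * sigma_d * sqrt(LT)
sqrt(LT) = sqrt(10) = 3.1623
SS = 2.33 * 23.7 * 3.1623
SS = 174.6 units

174.6 units


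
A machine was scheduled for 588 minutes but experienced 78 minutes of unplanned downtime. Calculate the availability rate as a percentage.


Formula: Availability = (Planned Time - Downtime) / Planned Time * 100
Uptime = 588 - 78 = 510 min
Availability = 510 / 588 * 100 = 86.7%

86.7%


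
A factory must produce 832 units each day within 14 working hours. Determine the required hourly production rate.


Formula: Production Rate = Daily Demand / Available Hours
Rate = 832 units/day / 14 hours/day
Rate = 59.4 units/hour

59.4 units/hour


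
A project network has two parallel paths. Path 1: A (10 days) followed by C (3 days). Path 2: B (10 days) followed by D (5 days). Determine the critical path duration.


Path 1 = 10 + 3 = 13 days
Path 2 = 10 + 5 = 15 days
Duration = max(13, 15) = 15 days

15 days


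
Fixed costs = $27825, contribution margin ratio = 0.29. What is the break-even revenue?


Formula: BER = Fixed Costs / Contribution Margin Ratio
BER = $27825 / 0.29
BER = $95948.28 (to the nearest cent)

$95948.28


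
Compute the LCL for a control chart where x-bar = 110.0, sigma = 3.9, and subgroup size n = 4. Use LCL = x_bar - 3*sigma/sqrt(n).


LCL = 110.0 - 3 * 3.9 / sqrt(4)

104.15


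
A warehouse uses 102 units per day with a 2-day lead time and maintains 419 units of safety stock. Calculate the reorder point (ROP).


Formula: ROP = (Daily Demand * Lead Time) + Safety Stock
Demand during lead time = 102 * 2 = 204 units
ROP = 204 + 419 = 623 units

623 units


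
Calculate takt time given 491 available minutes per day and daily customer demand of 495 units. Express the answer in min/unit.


Formula: Takt Time = Available Production Time / Customer Demand
Takt = 491 min/day / 495 units/day
Takt = 0.99 min/unit

0.99 min/unit


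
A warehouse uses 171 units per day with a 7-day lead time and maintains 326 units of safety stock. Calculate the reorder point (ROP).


Formula: ROP = (Daily Demand * Lead Time) + Safety Stock
Demand during lead time = 171 * 7 = 1197 units
ROP = 1197 + 326 = 1523 units

1523 units


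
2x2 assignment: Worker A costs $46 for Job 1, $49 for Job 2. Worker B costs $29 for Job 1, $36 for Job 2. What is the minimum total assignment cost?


Option 1: A->1 + B->2 = $46 + $36 = $82
Option 2: A->2 + B->1 = $49 + $29 = $78
Min cost = min($82, $78) = $78

$78


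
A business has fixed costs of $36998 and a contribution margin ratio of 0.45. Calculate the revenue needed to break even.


Formula: BER = Fixed Costs / Contribution Margin Ratio
BER = $36998 / 0.45
BER = $82217.78 (to the nearest cent)

$82217.78


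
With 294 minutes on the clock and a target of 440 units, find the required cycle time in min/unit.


Formula: CT = Available Time / Number of Units
CT = 294 min / 440 units
CT = 0.67 min/unit

0.67 min/unit


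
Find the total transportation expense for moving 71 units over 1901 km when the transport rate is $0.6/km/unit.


TC = dist * cost * units = 1901 * 0.6 * 71 = $80982.60

$80982.60


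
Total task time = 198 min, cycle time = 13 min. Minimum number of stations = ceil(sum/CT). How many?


Formula: N_min = ceil(Sum of Task Times / Cycle Time)
N_min = ceil(198 min / 13 min) = ceil(15.2308)
N_min = 16 stations

16


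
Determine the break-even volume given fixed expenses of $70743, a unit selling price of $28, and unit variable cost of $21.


Formula: BEQ = Fixed Costs / (Price - Variable Cost)
Contribution margin = $28 - $21 = $7/unit
BEQ = ceil($70743 / $7/unit) = ceil(10106.14) = 10107 units

10107 units


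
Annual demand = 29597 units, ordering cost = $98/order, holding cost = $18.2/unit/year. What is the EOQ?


Formula: EOQ = sqrt(2 * D * S / H)
Numerator: 2 * 29597 * 98 = 5801012
2DS/H = 5801012 / 18.2 = 318736.9
EOQ = sqrt(318736.9) = 564.6 units

564.6 units


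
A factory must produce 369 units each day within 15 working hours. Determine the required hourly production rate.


Formula: Production Rate = Daily Demand / Available Hours
Rate = 369 units/day / 15 hours/day
Rate = 24.6 units/hour

24.6 units/hour


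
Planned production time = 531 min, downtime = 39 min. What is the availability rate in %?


Formula: Availability = (Planned Time - Downtime) / Planned Time * 100
Uptime = 531 - 39 = 492 min
Availability = 492 / 531 * 100 = 92.7%

92.7%


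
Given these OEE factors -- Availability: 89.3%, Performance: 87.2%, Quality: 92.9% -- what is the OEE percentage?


Formula: OEE = Availability * Performance * Quality / 10000
A * P = 89.3% * 87.2% / 100 = 77.87%
OEE = 77.87% * 92.9% / 100 = 72.3%

72.3%


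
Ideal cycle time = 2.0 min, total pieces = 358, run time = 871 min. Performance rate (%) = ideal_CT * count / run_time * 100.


Formula: Performance = (Ideal CT * Total Count) / Run Time * 100
Ideal output time = 2.0 * 358 = 716.0 min
Performance = 716.0 / 871 * 100 = 82.2%

82.2%


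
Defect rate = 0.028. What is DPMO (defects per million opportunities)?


DPMO = defect_rate * 1000000 = 0.028 * 1000000

28000


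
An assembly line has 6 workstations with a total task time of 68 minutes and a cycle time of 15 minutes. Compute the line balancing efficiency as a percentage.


Formula: Efficiency = Sum of Task Times / (N_stations * CT) * 100
Total station capacity = 6 stations * 15 min = 90 min
Efficiency = 68 / 90 * 100 = 75.6%

75.6%


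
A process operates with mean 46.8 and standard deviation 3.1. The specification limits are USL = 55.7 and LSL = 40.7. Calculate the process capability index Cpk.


Cpu = (55.7 - 46.8) / (3 * 3.1) = 0.96
Cpl = (46.8 - 40.7) / (3 * 3.1) = 0.66
Cpk = min(0.96, 0.66) = 0.66

0.66


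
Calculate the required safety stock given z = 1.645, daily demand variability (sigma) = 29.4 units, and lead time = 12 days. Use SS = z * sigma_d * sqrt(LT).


Formula: SS = z * sigma_d * sqrt(LT)
sqrt(LT) = sqrt(12) = 3.4641
SS = 1.645 * 29.4 * 3.4641
SS = 167.5 units

167.5 units


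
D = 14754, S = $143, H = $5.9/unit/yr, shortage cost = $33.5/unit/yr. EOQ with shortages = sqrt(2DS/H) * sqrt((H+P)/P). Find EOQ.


Formula: EOQ* = sqrt(2DS/H) * sqrt((H+P)/P)
Base EOQ = sqrt(2*14754*143/5.9) = 845.69 units
Correction = sqrt((5.9+33.5)/33.5) = 1.08449
EOQ* = 845.69 * 1.08449 = 917.1 units

917.1 units


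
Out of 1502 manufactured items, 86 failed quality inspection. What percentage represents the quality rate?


Formula: Quality Rate = Good Pieces / Total Pieces * 100
Good pieces = 1502 - 86 = 1416
QR = 1416 / 1502 * 100 = 94.3%

94.3%


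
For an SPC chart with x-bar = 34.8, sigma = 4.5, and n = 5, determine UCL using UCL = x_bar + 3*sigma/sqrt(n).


UCL = 34.8 + 3 * 4.5 / sqrt(5)

40.84


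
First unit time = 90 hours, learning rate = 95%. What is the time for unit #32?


Formula: T_n = T_1 * (learning_rate)^(log2(n)) where learning_rate = rate/100
Doublings = log2(32) = 5
T_n = 90 * 0.95^5
T_n = 90 * 0.7738 = 69.6 hours

69.6 hours


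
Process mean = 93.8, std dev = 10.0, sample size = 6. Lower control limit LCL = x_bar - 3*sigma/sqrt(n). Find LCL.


LCL = 93.8 - 3 * 10.0 / sqrt(6)

81.55


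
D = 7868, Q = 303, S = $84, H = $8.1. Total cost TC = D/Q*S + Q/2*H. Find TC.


TC = 7868/303 * 84 + 303/2 * 8.1

$3408.38


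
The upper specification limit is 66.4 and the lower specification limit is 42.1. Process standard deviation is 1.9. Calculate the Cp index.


Cp = (66.4 - 42.1) / (6 * 1.9)

2.13


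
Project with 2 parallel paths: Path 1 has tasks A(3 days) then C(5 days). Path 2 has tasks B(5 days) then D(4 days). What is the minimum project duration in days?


Path 1 = 3 + 5 = 8 days
Path 2 = 5 + 4 = 9 days
Duration = max(8, 9) = 9 days

9 days


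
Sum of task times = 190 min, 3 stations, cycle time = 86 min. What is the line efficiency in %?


Formula: Efficiency = Sum of Task Times / (N_stations * CT) * 100
Total station capacity = 3 stations * 86 min = 258 min
Efficiency = 190 / 258 * 100 = 73.6%

73.6%


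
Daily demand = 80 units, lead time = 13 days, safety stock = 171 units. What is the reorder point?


Formula: ROP = (Daily Demand * Lead Time) + Safety Stock
Demand during lead time = 80 * 13 = 1040 units
ROP = 1040 + 171 = 1211 units

1211 units


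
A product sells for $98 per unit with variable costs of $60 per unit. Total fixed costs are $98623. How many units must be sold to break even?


Formula: BEQ = Fixed Costs / (Price - Variable Cost)
Contribution margin = $98 - $60 = $38/unit
BEQ = ceil($98623 / $38/unit) = ceil(2595.34) = 2596 units

2596 units


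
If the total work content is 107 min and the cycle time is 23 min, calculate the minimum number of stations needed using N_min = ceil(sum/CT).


Formula: N_min = ceil(Sum of Task Times / Cycle Time)
N_min = ceil(107 min / 23 min) = ceil(4.6522)
N_min = 5 stations

5


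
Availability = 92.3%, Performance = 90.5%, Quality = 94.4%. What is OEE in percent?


Formula: OEE = Availability * Performance * Quality / 10000
A * P = 92.3% * 90.5% / 100 = 83.53%
OEE = 83.53% * 94.4% / 100 = 78.9%

78.9%


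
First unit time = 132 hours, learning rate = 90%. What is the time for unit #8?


Formula: T_n = T_1 * (learning_rate)^(log2(n)) where learning_rate = rate/100
Doublings = log2(8) = 3
T_n = 132 * 0.9^3
T_n = 132 * 0.729 = 96.2 hours

96.2 hours


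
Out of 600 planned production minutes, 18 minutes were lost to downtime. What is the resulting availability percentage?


Formula: Availability = (Planned Time - Downtime) / Planned Time * 100
Uptime = 600 - 18 = 582 min
Availability = 582 / 600 * 100 = 97.0%

97.0%


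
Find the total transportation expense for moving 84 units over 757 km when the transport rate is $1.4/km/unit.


TC = dist * cost * units = 757 * 1.4 * 84 = $89023.20

$89023.20


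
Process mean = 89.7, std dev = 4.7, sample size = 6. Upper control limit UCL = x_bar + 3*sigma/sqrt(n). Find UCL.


UCL = 89.7 + 3 * 4.7 / sqrt(6)

95.46


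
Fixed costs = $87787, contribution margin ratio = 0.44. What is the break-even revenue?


Formula: BER = Fixed Costs / Contribution Margin Ratio
BER = $87787 / 0.44
BER = $199515.91 (to the nearest cent)

$199515.91


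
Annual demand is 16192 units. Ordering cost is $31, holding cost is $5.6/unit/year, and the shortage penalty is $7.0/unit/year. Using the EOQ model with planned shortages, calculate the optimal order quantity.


Formula: EOQ* = sqrt(2DS/H) * sqrt((H+P)/P)
Base EOQ = sqrt(2*16192*31/5.6) = 423.4 units
Correction = sqrt((5.6+7.0)/7.0) = 1.34164
EOQ* = 423.4 * 1.34164 = 568.1 units

568.1 units


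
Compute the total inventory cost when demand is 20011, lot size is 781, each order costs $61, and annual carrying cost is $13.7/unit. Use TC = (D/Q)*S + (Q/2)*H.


TC = 20011/781 * 61 + 781/2 * 13.7

$6912.81


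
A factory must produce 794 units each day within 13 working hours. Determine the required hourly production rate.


Formula: Production Rate = Daily Demand / Available Hours
Rate = 794 units/day / 13 hours/day
Rate = 61.1 units/hour

61.1 units/hour


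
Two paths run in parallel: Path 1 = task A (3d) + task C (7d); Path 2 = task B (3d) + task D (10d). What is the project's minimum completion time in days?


Path 1 = 3 + 7 = 10 days
Path 2 = 3 + 10 = 13 days
Duration = max(10, 13) = 13 days

13 days


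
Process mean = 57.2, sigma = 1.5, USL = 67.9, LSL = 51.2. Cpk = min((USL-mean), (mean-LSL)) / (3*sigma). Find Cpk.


Cpu = (67.9 - 57.2) / (3 * 1.5) = 2.38
Cpl = (57.2 - 51.2) / (3 * 1.5) = 1.33
Cpk = min(2.38, 1.33) = 1.33

1.33
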